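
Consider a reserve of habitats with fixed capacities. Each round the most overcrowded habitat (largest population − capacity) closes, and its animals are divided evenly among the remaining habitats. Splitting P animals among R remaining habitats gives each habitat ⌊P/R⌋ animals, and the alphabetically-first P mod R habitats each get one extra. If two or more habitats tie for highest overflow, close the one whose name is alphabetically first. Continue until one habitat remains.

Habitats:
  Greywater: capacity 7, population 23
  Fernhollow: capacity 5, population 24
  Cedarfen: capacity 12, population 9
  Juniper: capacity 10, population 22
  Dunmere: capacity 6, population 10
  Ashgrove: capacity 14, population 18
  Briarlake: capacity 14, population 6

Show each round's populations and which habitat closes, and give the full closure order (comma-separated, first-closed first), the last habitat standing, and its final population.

Round 1: Ashgrove=18 Briarlake=6 Cedarfen=9 Dunmere=10 Fernhollow=24 Greywater=23 Juniper=22 → close Fernhollow (overflow 19)
  24÷6 = 4 each, +1 to first 0
Round 2: Ashgrove=22 Briarlake=10 Cedarfen=13 Dunmere=14 Greywater=27 Juniper=26 → close Greywater (overflow 20)
  27÷5 = 5 each, +1 to first 2
Round 3: Ashgrove=28 Briarlake=16 Cedarfen=18 Dunmere=19 Juniper=31 → close Juniper (overflow 21)
  31÷4 = 7 each, +1 to first 3
Round 4: Ashgrove=36 Briarlake=24 Cedarfen=26 Dunmere=26 → close Ashgrove (overflow 22)
  36÷3 = 12 each, +1 to first 0
Round 5: Briarlake=36 Cedarfen=38 Dunmere=38 → close Dunmere (overflow 32)
  38÷2 = 19 each, +1 to first 0
Round 6: Briarlake=55 Cedarfen=57 → close Cedarfen (overflow 45)
  57÷1 = 57 each, +1 to first 0

Closure order: Fernhollow, Greywater, Juniper, Ashgrove, Dunmere, Cedarfen
Last habitat: Briarlake with 112 animals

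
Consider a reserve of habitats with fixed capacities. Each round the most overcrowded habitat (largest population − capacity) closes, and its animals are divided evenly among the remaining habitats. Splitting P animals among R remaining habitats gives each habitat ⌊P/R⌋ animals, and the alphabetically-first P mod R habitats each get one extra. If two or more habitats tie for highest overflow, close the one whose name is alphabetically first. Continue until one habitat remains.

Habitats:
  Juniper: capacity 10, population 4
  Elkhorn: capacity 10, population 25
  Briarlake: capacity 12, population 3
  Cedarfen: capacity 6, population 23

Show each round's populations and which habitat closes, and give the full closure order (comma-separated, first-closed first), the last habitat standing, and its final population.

Closure order: Cedarfen, Elkhorn, Juniper
Last habitat: Briarlake with 55 animals

Round 1: Briarlake=3 Cedarfen=23 Elkhorn=25 Juniper=4 → close Cedarfen (overflow 17)
  23÷3 = 7 each, +1 to first 2
Round 2: Briarlake=11 Elkhorn=33 Juniper=11 → close Elkhorn (overflow 23)
  33÷2 = 16 each, +1 to first 1
Round 3: Briarlake=28 Juniper=27 → close Juniper (overflow 17)
  27÷1 = 27 each, +1 to first 0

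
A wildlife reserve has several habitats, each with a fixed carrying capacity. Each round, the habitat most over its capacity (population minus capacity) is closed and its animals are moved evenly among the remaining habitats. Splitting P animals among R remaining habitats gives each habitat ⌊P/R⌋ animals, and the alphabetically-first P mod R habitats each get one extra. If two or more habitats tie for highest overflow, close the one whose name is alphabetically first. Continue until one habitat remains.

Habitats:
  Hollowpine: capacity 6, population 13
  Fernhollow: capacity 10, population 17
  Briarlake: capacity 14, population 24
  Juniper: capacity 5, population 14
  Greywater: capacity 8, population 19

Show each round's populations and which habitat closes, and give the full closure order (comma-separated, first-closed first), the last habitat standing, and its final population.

Closure order: Greywater, Briarlake, Fernhollow, Hollowpine
Last habitat: Juniper with 87 animals

Round 1: Briarlake=24 Fernhollow=17 Greywater=19 Hollowpine=13 Juniper=14 → close Greywater (overflow 11)
  19÷4 = 4 each, +1 to first 3
Round 2: Briarlake=29 Fernhollow=22 Hollowpine=18 Juniper=18 → close Briarlake (overflow 15)
  29÷3 = 9 each, +1 to first 2
Round 3: Fernhollow=32 Hollowpine=28 Juniper=27 → close Fernhollow (overflow 22)
  32÷2 = 16 each, +1 to first 0
Round 4: Hollowpine=44 Juniper=43 → close Hollowpine (overflow 38)
  44÷1 = 44 each, +1 to first 0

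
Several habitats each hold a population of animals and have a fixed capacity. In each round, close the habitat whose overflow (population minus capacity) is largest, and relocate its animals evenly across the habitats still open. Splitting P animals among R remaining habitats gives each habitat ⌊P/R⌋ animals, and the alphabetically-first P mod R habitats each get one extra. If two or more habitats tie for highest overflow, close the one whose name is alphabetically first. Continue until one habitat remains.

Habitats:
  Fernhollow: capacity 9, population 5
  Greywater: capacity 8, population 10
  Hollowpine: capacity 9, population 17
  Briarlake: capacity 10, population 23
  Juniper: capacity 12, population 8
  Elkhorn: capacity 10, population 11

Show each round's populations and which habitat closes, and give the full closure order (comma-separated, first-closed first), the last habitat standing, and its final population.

Round 1: Briarlake=23 Elkhorn=11 Fernhollow=5 Greywater=10 Hollowpine=17 Juniper=8 → close Briarlake (overflow 13)
  23÷5 = 4 each, +1 to first 3
Round 2: Elkhorn=16 Fernhollow=10 Greywater=15 Hollowpine=21 Juniper=12 → close Hollowpine (overflow 12)
  21÷4 = 5 each, +1 to first 1
Round 3: Elkhorn=22 Fernhollow=15 Greywater=20 Juniper=17 → close Elkhorn (overflow 12)
  22÷3 = 7 each, +1 to first 1
Round 4: Fernhollow=23 Greywater=27 Juniper=24 → close Greywater (overflow 19)
  27÷2 = 13 each, +1 to first 1
Round 5: Fernhollow=37 Juniper=37 → close Fernhollow (overflow 28)
  37÷1 = 37 each, +1 to first 0

Closure order: Briarlake, Hollowpine, Elkhorn, Greywater, Fernhollow
Last habitat: Juniper with 74 animals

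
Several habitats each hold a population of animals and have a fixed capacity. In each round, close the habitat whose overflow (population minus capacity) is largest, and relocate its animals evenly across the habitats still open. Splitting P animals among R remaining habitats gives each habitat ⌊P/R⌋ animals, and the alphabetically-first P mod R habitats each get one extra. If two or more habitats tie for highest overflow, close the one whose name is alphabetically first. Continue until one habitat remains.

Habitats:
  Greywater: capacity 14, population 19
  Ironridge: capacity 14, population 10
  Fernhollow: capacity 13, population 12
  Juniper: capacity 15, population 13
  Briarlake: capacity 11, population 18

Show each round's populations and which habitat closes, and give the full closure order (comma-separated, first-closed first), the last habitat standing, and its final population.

Round 1: Briarlake=18 Fernhollow=12 Greywater=19 Ironridge=10 Juniper=13 → close Briarlake (overflow 7)
  18÷4 = 4 each, +1 to first 2
Round 2: Fernhollow=17 Greywater=24 Ironridge=14 Juniper=17 → close Greywater (overflow 10)
  24÷3 = 8 each, +1 to first 0
Round 3: Fernhollow=25 Ironridge=22 Juniper=25 → close Fernhollow (overflow 12)
  25÷2 = 12 each, +1 to first 1
Round 4: Ironridge=35 Juniper=37 → close Juniper (overflow 22)
  37÷1 = 37 each, +1 to first 0

Closure order: Briarlake, Greywater, Fernhollow, Juniper
Last habitat: Ironridge with 72 animals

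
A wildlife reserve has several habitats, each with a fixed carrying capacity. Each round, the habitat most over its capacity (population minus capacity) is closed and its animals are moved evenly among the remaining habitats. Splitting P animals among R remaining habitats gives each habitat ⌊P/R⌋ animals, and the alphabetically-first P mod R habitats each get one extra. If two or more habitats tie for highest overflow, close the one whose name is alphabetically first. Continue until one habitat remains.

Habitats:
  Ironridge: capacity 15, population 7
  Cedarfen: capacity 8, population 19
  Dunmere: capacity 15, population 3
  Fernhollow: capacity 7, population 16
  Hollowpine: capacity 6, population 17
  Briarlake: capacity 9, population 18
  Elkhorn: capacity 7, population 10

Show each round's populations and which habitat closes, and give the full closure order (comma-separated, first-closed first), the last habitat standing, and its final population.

Closure order: Cedarfen, Hollowpine, Briarlake, Fernhollow, Elkhorn, Ironridge
Last habitat: Dunmere with 90 animals

Round 1: Briarlake=18 Cedarfen=19 Dunmere=3 Elkhorn=10 Fernhollow=16 Hollowpine=17 Ironridge=7 → close Cedarfen (overflow 11)
  19÷6 = 3 each, +1 to first 1
Round 2: Briarlake=22 Dunmere=6 Elkhorn=13 Fernhollow=19 Hollowpine=20 Ironridge=10 → close Hollowpine (overflow 14)
  20÷5 = 4 each, +1 to first 0
Round 3: Briarlake=26 Dunmere=10 Elkhorn=17 Fernhollow=23 Ironridge=14 → close Briarlake (overflow 17)
  26÷4 = 6 each, +1 to first 2
Round 4: Dunmere=17 Elkhorn=24 Fernhollow=29 Ironridge=20 → close Fernhollow (overflow 22)
  29÷3 = 9 each, +1 to first 2
Round 5: Dunmere=27 Elkhorn=34 Ironridge=29 → close Elkhorn (overflow 27)
  34÷2 = 17 each, +1 to first 0
Round 6: Dunmere=44 Ironridge=46 → close Ironridge (overflow 31)
  46÷1 = 46 each, +1 to first 0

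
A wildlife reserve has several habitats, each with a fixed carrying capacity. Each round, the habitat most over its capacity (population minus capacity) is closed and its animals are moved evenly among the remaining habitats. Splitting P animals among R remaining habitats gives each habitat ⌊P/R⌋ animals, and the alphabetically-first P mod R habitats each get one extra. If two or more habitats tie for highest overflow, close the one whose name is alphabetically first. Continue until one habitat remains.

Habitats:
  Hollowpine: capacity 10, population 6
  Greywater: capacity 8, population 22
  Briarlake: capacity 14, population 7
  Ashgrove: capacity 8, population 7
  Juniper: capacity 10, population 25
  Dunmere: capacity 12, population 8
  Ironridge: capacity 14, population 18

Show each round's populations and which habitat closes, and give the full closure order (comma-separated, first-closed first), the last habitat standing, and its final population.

Closure order: Juniper, Greywater, Ironridge, Ashgrove, Dunmere, Hollowpine
Last habitat: Briarlake with 93 animals

Round 1: Ashgrove=7 Briarlake=7 Dunmere=8 Greywater=22 Hollowpine=6 Ironridge=18 Juniper=25 → close Juniper (overflow 15)
  25÷6 = 4 each, +1 to first 1
Round 2: Ashgrove=12 Briarlake=11 Dunmere=12 Greywater=26 Hollowpine=10 Ironridge=22 → close Greywater (overflow 18)
  26÷5 = 5 each, +1 to first 1
Round 3: Ashgrove=18 Briarlake=16 Dunmere=17 Hollowpine=15 Ironridge=27 → close Ironridge (overflow 13)
  27÷4 = 6 each, +1 to first 3
Round 4: Ashgrove=25 Briarlake=23 Dunmere=24 Hollowpine=21 → close Ashgrove (overflow 17)
  25÷3 = 8 each, +1 to first 1
Round 5: Briarlake=32 Dunmere=32 Hollowpine=29 → close Dunmere (overflow 20)
  32÷2 = 16 each, +1 to first 0
Round 6: Briarlake=48 Hollowpine=45 → close Hollowpine (overflow 35)
  45÷1 = 45 each, +1 to first 0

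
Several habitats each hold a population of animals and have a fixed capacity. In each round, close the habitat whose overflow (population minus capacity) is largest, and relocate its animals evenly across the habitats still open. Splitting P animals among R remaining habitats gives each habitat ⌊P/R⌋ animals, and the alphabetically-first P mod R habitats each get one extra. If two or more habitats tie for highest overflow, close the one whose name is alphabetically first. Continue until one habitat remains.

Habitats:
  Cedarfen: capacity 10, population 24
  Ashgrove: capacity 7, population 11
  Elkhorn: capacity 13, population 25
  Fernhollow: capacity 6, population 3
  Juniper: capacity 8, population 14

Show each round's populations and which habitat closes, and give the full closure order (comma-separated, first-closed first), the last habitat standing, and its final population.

Round 1: Ashgrove=11 Cedarfen=24 Elkhorn=25 Fernhollow=3 Juniper=14 → close Cedarfen (overflow 14)
  24÷4 = 6 each, +1 to first 0
Round 2: Ashgrove=17 Elkhorn=31 Fernhollow=9 Juniper=20 → close Elkhorn (overflow 18)
  31÷3 = 10 each, +1 to first 1
Round 3: Ashgrove=28 Fernhollow=19 Juniper=30 → close Juniper (overflow 22)
  30÷2 = 15 each, +1 to first 0
Round 4: Ashgrove=43 Fernhollow=34 → close Ashgrove (overflow 36)
  43÷1 = 43 each, +1 to first 0

Closure order: Cedarfen, Elkhorn, Juniper, Ashgrove
Last habitat: Fernhollow with 77 animals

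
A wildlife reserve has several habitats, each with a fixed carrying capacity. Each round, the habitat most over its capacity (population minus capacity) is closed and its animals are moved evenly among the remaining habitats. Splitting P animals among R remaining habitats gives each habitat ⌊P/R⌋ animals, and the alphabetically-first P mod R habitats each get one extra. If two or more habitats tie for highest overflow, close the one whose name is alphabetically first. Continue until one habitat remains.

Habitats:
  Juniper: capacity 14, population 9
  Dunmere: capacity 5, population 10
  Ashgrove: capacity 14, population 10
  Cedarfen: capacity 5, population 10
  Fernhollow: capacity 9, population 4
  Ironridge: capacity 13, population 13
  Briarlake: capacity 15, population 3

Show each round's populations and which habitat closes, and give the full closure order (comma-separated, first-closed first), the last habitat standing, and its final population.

Closure order: Cedarfen, Dunmere, Ironridge, Ashgrove, Fernhollow, Juniper
Last habitat: Briarlake with 59 animals

Round 1: Ashgrove=10 Briarlake=3 Cedarfen=10 Dunmere=10 Fernhollow=4 Ironridge=13 Juniper=9 → close Cedarfen (overflow 5)
  10÷6 = 1 each, +1 to first 4
Round 2: Ashgrove=12 Briarlake=5 Dunmere=12 Fernhollow=6 Ironridge=14 Juniper=10 → close Dunmere (overflow 7)
  12÷5 = 2 each, +1 to first 2
Round 3: Ashgrove=15 Briarlake=8 Fernhollow=8 Ironridge=16 Juniper=12 → close Ironridge (overflow 3)
  16÷4 = 4 each, +1 to first 0
Round 4: Ashgrove=19 Briarlake=12 Fernhollow=12 Juniper=16 → close Ashgrove (overflow 5)
  19÷3 = 6 each, +1 to first 1
Round 5: Briarlake=19 Fernhollow=18 Juniper=22 → close Fernhollow (overflow 9)
  18÷2 = 9 each, +1 to first 0
Round 6: Briarlake=28 Juniper=31 → close Juniper (overflow 17)
  31÷1 = 31 each, +1 to first 0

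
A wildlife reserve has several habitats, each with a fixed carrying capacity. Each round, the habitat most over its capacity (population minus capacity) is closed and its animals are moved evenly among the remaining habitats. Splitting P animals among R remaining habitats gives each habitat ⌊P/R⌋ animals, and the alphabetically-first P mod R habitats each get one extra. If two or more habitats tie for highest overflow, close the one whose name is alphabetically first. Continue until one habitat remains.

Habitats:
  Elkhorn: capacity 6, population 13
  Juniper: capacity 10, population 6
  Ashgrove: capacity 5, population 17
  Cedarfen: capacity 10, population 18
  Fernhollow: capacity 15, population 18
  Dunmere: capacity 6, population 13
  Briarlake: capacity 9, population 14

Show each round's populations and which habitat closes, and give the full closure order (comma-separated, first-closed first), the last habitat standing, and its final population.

Round 1: Ashgrove=17 Briarlake=14 Cedarfen=18 Dunmere=13 Elkhorn=13 Fernhollow=18 Juniper=6 → close Ashgrove (overflow 12)
  17÷6 = 2 each, +1 to first 5
Round 2: Briarlake=17 Cedarfen=21 Dunmere=16 Elkhorn=16 Fernhollow=21 Juniper=8 → close Cedarfen (overflow 11)
  21÷5 = 4 each, +1 to first 1
Round 3: Briarlake=22 Dunmere=20 Elkhorn=20 Fernhollow=25 Juniper=12 → close Dunmere (overflow 14)
  20÷4 = 5 each, +1 to first 0
Round 4: Briarlake=27 Elkhorn=25 Fernhollow=30 Juniper=17 → close Elkhorn (overflow 19)
  25÷3 = 8 each, +1 to first 1
Round 5: Briarlake=36 Fernhollow=38 Juniper=25 → close Briarlake (overflow 27)
  36÷2 = 18 each, +1 to first 0
Round 6: Fernhollow=56 Juniper=43 → close Fernhollow (overflow 41)
  56÷1 = 56 each, +1 to first 0

Closure order: Ashgrove, Cedarfen, Dunmere, Elkhorn, Briarlake, Fernhollow
Last habitat: Juniper with 99 animals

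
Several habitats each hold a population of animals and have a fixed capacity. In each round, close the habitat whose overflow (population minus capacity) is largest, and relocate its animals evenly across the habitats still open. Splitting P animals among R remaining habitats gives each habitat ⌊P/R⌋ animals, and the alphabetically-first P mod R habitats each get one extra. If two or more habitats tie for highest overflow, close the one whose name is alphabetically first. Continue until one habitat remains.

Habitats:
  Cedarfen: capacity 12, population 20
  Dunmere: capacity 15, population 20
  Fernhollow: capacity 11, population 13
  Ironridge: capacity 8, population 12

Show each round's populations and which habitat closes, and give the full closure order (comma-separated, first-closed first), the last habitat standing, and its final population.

Round 1: Cedarfen=20 Dunmere=20 Fernhollow=13 Ironridge=12 → close Cedarfen (overflow 8)
  20÷3 = 6 each, +1 to first 2
Round 2: Dunmere=27 Fernhollow=20 Ironridge=18 → close Dunmere (overflow 12)
  27÷2 = 13 each, +1 to first 1
Round 3: Fernhollow=34 Ironridge=31 → close Fernhollow (overflow 23)
  34÷1 = 34 each, +1 to first 0

Closure order: Cedarfen, Dunmere, Fernhollow
Last habitat: Ironridge with 65 animals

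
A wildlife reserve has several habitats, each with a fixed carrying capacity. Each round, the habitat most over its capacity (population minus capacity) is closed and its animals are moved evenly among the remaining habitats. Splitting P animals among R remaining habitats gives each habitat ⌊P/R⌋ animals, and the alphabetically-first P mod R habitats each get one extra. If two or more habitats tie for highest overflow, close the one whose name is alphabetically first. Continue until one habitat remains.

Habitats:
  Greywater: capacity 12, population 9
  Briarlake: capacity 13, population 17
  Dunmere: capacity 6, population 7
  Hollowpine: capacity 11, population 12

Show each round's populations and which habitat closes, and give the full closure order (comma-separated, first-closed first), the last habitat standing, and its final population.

Round 1: Briarlake=17 Dunmere=7 Greywater=9 Hollowpine=12 → close Briarlake (overflow 4)
  17÷3 = 5 each, +1 to first 2
Round 2: Dunmere=13 Greywater=15 Hollowpine=17 → close Dunmere (overflow 7)
  13÷2 = 6 each, +1 to first 1
Round 3: Greywater=22 Hollowpine=23 → close Hollowpine (overflow 12)
  23÷1 = 23 each, +1 to first 0

Closure order: Briarlake, Dunmere, Hollowpine
Last habitat: Greywater with 45 animals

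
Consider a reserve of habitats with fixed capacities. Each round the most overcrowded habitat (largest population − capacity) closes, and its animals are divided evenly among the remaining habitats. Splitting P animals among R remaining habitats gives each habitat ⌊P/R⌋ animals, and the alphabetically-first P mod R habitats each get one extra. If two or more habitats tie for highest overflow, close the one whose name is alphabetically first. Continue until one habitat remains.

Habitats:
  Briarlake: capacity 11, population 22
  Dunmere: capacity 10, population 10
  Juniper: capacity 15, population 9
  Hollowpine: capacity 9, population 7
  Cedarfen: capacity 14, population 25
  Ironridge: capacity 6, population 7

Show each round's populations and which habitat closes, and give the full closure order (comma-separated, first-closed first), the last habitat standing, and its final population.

Round 1: Briarlake=22 Cedarfen=25 Dunmere=10 Hollowpine=7 Ironridge=7 Juniper=9 → close Briarlake (overflow 11)
  22÷5 = 4 each, +1 to first 2
Round 2: Cedarfen=30 Dunmere=15 Hollowpine=11 Ironridge=11 Juniper=13 → close Cedarfen (overflow 16)
  30÷4 = 7 each, +1 to first 2
Round 3: Dunmere=23 Hollowpine=19 Ironridge=18 Juniper=20 → close Dunmere (overflow 13)
  23÷3 = 7 each, +1 to first 2
Round 4: Hollowpine=27 Ironridge=26 Juniper=27 → close Ironridge (overflow 20)
  26÷2 = 13 each, +1 to first 0
Round 5: Hollowpine=40 Juniper=40 → close Hollowpine (overflow 31)
  40÷1 = 40 each, +1 to first 0

Closure order: Briarlake, Cedarfen, Dunmere, Ironridge, Hollowpine
Last habitat: Juniper with 80 animals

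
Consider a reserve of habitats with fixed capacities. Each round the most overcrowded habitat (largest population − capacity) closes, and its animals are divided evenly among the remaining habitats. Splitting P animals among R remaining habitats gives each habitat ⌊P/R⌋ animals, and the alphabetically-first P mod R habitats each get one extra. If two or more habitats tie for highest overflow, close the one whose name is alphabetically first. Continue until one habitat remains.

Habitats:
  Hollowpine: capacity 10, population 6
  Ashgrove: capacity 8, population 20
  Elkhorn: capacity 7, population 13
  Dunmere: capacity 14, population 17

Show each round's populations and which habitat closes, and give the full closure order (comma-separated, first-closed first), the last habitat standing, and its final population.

Round 1: Ashgrove=20 Dunmere=17 Elkhorn=13 Hollowpine=6 → close Ashgrove (overflow 12)
  20÷3 = 6 each, +1 to first 2
Round 2: Dunmere=24 Elkhorn=20 Hollowpine=12 → close Elkhorn (overflow 13)
  20÷2 = 10 each, +1 to first 0
Round 3: Dunmere=34 Hollowpine=22 → close Dunmere (overflow 20)
  34÷1 = 34 each, +1 to first 0

Closure order: Ashgrove, Elkhorn, Dunmere
Last habitat: Hollowpine with 56 animals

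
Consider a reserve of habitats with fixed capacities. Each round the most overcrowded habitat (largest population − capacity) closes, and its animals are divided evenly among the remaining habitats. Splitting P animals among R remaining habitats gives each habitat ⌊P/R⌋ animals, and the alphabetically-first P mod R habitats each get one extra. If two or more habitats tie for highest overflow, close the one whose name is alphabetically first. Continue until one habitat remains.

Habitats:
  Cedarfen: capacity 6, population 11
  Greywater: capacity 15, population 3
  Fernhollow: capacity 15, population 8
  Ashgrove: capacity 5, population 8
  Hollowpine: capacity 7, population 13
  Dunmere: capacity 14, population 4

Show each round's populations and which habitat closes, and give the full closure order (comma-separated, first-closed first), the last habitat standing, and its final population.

Round 1: Ashgrove=8 Cedarfen=11 Dunmere=4 Fernhollow=8 Greywater=3 Hollowpine=13 → close Hollowpine (overflow 6)
  13÷5 = 2 each, +1 to first 3
Round 2: Ashgrove=11 Cedarfen=14 Dunmere=7 Fernhollow=10 Greywater=5 → close Cedarfen (overflow 8)
  14÷4 = 3 each, +1 to first 2
Round 3: Ashgrove=15 Dunmere=11 Fernhollow=13 Greywater=8 → close Ashgrove (overflow 10)
  15÷3 = 5 each, +1 to first 0
Round 4: Dunmere=16 Fernhollow=18 Greywater=13 → close Fernhollow (overflow 3)
  18÷2 = 9 each, +1 to first 0
Round 5: Dunmere=25 Greywater=22 → close Dunmere (overflow 11)
  25÷1 = 25 each, +1 to first 0

Closure order: Hollowpine, Cedarfen, Ashgrove, Fernhollow, Dunmere
Last habitat: Greywater with 47 animals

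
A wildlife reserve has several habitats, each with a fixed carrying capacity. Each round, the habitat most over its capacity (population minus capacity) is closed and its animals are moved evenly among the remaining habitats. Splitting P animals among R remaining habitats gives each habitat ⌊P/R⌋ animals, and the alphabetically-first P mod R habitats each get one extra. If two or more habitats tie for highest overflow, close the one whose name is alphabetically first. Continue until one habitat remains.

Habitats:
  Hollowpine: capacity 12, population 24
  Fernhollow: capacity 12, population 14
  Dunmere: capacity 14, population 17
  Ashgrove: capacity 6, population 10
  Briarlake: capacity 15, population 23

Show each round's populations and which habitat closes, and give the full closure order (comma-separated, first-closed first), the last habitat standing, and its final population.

Round 1: Ashgrove=10 Briarlake=23 Dunmere=17 Fernhollow=14 Hollowpine=24 → close Hollowpine (overflow 12)
  24÷4 = 6 each, +1 to first 0
Round 2: Ashgrove=16 Briarlake=29 Dunmere=23 Fernhollow=20 → close Briarlake (overflow 14)
  29÷3 = 9 each, +1 to first 2
Round 3: Ashgrove=26 Dunmere=33 Fernhollow=29 → close Ashgrove (overflow 20)
  26÷2 = 13 each, +1 to first 0
Round 4: Dunmere=46 Fernhollow=42 → close Dunmere (overflow 32)
  46÷1 = 46 each, +1 to first 0

Closure order: Hollowpine, Briarlake, Ashgrove, Dunmere
Last habitat: Fernhollow with 88 animals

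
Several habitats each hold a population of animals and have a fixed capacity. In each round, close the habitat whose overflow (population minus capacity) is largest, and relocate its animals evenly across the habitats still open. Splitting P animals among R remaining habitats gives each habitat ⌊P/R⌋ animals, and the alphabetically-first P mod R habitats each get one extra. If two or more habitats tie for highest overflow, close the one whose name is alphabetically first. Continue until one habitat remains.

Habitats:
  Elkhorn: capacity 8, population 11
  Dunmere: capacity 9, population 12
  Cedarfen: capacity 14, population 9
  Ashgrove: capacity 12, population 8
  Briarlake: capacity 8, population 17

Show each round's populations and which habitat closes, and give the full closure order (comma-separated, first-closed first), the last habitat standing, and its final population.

Round 1: Ashgrove=8 Briarlake=17 Cedarfen=9 Dunmere=12 Elkhorn=11 → close Briarlake (overflow 9)
  17÷4 = 4 each, +1 to first 1
Round 2: Ashgrove=13 Cedarfen=13 Dunmere=16 Elkhorn=15 → close Dunmere (overflow 7)
  16÷3 = 5 each, +1 to first 1
Round 3: Ashgrove=19 Cedarfen=18 Elkhorn=20 → close Elkhorn (overflow 12)
  20÷2 = 10 each, +1 to first 0
Round 4: Ashgrove=29 Cedarfen=28 → close Ashgrove (overflow 17)
  29÷1 = 29 each, +1 to first 0

Closure order: Briarlake, Dunmere, Elkhorn, Ashgrove
Last habitat: Cedarfen with 57 animals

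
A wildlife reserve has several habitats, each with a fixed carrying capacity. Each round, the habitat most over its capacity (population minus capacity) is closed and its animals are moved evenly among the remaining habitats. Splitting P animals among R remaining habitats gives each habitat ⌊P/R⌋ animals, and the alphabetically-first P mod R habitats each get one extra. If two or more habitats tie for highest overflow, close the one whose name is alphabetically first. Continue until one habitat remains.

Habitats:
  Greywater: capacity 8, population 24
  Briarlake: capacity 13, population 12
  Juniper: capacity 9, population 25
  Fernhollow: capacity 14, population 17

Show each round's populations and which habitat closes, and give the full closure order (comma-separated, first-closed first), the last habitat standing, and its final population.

Round 1: Briarlake=12 Fernhollow=17 Greywater=24 Juniper=25 → close Greywater (overflow 16)
  24÷3 = 8 each, +1 to first 0
Round 2: Briarlake=20 Fernhollow=25 Juniper=33 → close Juniper (overflow 24)
  33÷2 = 16 each, +1 to first 1
Round 3: Briarlake=37 Fernhollow=41 → close Fernhollow (overflow 27)
  41÷1 = 41 each, +1 to first 0

Closure order: Greywater, Juniper, Fernhollow
Last habitat: Briarlake with 78 animals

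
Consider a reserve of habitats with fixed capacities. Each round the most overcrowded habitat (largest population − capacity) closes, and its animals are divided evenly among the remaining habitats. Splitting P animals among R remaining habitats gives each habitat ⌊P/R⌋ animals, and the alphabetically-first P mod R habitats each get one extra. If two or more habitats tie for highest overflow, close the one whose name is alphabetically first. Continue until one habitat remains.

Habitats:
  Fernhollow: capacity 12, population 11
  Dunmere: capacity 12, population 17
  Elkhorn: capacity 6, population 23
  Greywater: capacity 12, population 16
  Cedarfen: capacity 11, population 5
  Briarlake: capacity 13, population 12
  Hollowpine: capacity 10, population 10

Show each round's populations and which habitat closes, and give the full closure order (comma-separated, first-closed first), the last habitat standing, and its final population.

Round 1: Briarlake=12 Cedarfen=5 Dunmere=17 Elkhorn=23 Fernhollow=11 Greywater=16 Hollowpine=10 → close Elkhorn (overflow 17)
  23÷6 = 3 each, +1 to first 5
Round 2: Briarlake=16 Cedarfen=9 Dunmere=21 Fernhollow=15 Greywater=20 Hollowpine=13 → close Dunmere (overflow 9)
  21÷5 = 4 each, +1 to first 1
Round 3: Briarlake=21 Cedarfen=13 Fernhollow=19 Greywater=24 Hollowpine=17 → close Greywater (overflow 12)
  24÷4 = 6 each, +1 to first 0
Round 4: Briarlake=27 Cedarfen=19 Fernhollow=25 Hollowpine=23 → close Briarlake (overflow 14)
  27÷3 = 9 each, +1 to first 0
Round 5: Cedarfen=28 Fernhollow=34 Hollowpine=32 → close Fernhollow (overflow 22)
  34÷2 = 17 each, +1 to first 0
Round 6: Cedarfen=45 Hollowpine=49 → close Hollowpine (overflow 39)
  49÷1 = 49 each, +1 to first 0

Closure order: Elkhorn, Dunmere, Greywater, Briarlake, Fernhollow, Hollowpine
Last habitat: Cedarfen with 94 animals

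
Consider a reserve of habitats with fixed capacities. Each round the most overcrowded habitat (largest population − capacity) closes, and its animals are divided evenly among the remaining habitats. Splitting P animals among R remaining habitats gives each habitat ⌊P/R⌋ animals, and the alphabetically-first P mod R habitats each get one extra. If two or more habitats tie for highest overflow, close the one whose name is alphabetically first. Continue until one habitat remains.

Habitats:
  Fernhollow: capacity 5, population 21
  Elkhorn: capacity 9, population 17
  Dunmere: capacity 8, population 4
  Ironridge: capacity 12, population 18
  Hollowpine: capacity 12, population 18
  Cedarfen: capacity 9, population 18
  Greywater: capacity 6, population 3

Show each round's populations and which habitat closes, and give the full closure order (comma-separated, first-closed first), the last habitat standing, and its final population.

Round 1: Cedarfen=18 Dunmere=4 Elkhorn=17 Fernhollow=21 Greywater=3 Hollowpine=18 Ironridge=18 → close Fernhollow (overflow 16)
  21÷6 = 3 each, +1 to first 3
Round 2: Cedarfen=22 Dunmere=8 Elkhorn=21 Greywater=6 Hollowpine=21 Ironridge=21 → close Cedarfen (overflow 13)
  22÷5 = 4 each, +1 to first 2
Round 3: Dunmere=13 Elkhorn=26 Greywater=10 Hollowpine=25 Ironridge=25 → close Elkhorn (overflow 17)
  26÷4 = 6 each, +1 to first 2
Round 4: Dunmere=20 Greywater=17 Hollowpine=31 Ironridge=31 → close Hollowpine (overflow 19)
  31÷3 = 10 each, +1 to first 1
Round 5: Dunmere=31 Greywater=27 Ironridge=41 → close Ironridge (overflow 29)
  41÷2 = 20 each, +1 to first 1
Round 6: Dunmere=52 Greywater=47 → close Dunmere (overflow 44)
  52÷1 = 52 each, +1 to first 0

Closure order: Fernhollow, Cedarfen, Elkhorn, Hollowpine, Ironridge, Dunmere
Last habitat: Greywater with 99 animals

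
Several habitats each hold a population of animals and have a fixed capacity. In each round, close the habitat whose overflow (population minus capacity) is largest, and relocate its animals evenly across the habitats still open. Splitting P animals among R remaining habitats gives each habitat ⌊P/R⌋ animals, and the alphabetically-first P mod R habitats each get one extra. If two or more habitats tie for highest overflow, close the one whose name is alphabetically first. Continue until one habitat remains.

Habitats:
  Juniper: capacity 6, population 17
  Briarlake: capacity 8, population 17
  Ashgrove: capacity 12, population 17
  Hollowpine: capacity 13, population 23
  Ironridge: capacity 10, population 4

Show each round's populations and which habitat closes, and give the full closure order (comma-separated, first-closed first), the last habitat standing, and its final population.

Closure order: Juniper, Hollowpine, Briarlake, Ashgrove
Last habitat: Ironridge with 78 animals

Round 1: Ashgrove=17 Briarlake=17 Hollowpine=23 Ironridge=4 Juniper=17 → close Juniper (overflow 11)
  17÷4 = 4 each, +1 to first 1
Round 2: Ashgrove=22 Briarlake=21 Hollowpine=27 Ironridge=8 → close Hollowpine (overflow 14)
  27÷3 = 9 each, +1 to first 0
Round 3: Ashgrove=31 Briarlake=30 Ironridge=17 → close Briarlake (overflow 22)
  30÷2 = 15 each, +1 to first 0
Round 4: Ashgrove=46 Ironridge=32 → close Ashgrove (overflow 34)
  46÷1 = 46 each, +1 to first 0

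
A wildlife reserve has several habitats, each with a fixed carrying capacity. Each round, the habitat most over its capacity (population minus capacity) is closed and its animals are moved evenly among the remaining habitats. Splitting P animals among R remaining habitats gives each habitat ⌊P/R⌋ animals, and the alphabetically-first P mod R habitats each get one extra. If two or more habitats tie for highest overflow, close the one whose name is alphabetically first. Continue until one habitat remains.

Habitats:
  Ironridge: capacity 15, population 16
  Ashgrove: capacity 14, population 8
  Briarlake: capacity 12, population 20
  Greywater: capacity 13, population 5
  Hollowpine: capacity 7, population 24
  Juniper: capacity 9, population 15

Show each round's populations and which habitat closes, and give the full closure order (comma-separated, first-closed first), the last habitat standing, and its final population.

Closure order: Hollowpine, Briarlake, Juniper, Ironridge, Ashgrove
Last habitat: Greywater with 88 animals

Round 1: Ashgrove=8 Briarlake=20 Greywater=5 Hollowpine=24 Ironridge=16 Juniper=15 → close Hollowpine (overflow 17)
  24÷5 = 4 each, +1 to first 4
Round 2: Ashgrove=13 Briarlake=25 Greywater=10 Ironridge=21 Juniper=19 → close Briarlake (overflow 13)
  25÷4 = 6 each, +1 to first 1
Round 3: Ashgrove=20 Greywater=16 Ironridge=27 Juniper=25 → close Juniper (overflow 16)
  25÷3 = 8 each, +1 to first 1
Round 4: Ashgrove=29 Greywater=24 Ironridge=35 → close Ironridge (overflow 20)
  35÷2 = 17 each, +1 to first 1
Round 5: Ashgrove=47 Greywater=41 → close Ashgrove (overflow 33)
  47÷1 = 47 each, +1 to first 0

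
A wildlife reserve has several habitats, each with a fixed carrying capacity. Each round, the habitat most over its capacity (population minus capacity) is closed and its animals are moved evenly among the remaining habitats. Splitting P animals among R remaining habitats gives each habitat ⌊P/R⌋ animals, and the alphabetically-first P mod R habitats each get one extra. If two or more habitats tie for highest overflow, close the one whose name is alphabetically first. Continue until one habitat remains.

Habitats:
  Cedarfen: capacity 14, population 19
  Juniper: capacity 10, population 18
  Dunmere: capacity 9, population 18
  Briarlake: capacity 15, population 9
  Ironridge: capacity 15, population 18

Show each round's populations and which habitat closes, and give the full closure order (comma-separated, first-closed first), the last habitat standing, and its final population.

Round 1: Briarlake=9 Cedarfen=19 Dunmere=18 Ironridge=18 Juniper=18 → close Dunmere (overflow 9)
  18÷4 = 4 each, +1 to first 2
Round 2: Briarlake=14 Cedarfen=24 Ironridge=22 Juniper=22 → close Juniper (overflow 12)
  22÷3 = 7 each, +1 to first 1
Round 3: Briarlake=22 Cedarfen=31 Ironridge=29 → close Cedarfen (overflow 17)
  31÷2 = 15 each, +1 to first 1
Round 4: Briarlake=38 Ironridge=44 → close Ironridge (overflow 29)
  44÷1 = 44 each, +1 to first 0

Closure order: Dunmere, Juniper, Cedarfen, Ironridge
Last habitat: Briarlake with 82 animals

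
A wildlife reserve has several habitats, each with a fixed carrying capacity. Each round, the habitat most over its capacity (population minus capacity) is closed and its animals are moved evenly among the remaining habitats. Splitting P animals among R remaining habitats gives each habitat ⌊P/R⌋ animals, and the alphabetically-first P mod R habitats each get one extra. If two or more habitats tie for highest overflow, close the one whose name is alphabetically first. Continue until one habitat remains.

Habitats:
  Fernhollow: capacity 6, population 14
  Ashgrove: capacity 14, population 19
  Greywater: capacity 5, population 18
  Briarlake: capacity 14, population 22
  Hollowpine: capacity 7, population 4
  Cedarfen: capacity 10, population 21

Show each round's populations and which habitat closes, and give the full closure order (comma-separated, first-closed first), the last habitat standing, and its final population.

Closure order: Greywater, Cedarfen, Briarlake, Fernhollow, Ashgrove
Last habitat: Hollowpine with 98 animals

Round 1: Ashgrove=19 Briarlake=22 Cedarfen=21 Fernhollow=14 Greywater=18 Hollowpine=4 → close Greywater (overflow 13)
  18÷5 = 3 each, +1 to first 3
Round 2: Ashgrove=23 Briarlake=26 Cedarfen=25 Fernhollow=17 Hollowpine=7 → close Cedarfen (overflow 15)
  25÷4 = 6 each, +1 to first 1
Round 3: Ashgrove=30 Briarlake=32 Fernhollow=23 Hollowpine=13 → close Briarlake (overflow 18)
  32÷3 = 10 each, +1 to first 2
Round 4: Ashgrove=41 Fernhollow=34 Hollowpine=23 → close Fernhollow (overflow 28)
  34÷2 = 17 each, +1 to first 0
Round 5: Ashgrove=58 Hollowpine=40 → close Ashgrove (overflow 44)
  58÷1 = 58 each, +1 to first 0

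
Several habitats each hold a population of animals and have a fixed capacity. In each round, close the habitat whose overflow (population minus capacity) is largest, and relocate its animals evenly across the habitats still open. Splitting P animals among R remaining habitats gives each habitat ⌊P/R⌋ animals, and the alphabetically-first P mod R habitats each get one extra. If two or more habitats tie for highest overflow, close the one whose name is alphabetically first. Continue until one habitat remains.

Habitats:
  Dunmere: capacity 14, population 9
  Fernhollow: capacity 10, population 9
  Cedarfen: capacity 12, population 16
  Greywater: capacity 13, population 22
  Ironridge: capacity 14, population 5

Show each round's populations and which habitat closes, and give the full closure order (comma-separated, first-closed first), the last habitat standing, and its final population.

Closure order: Greywater, Cedarfen, Fernhollow, Dunmere
Last habitat: Ironridge with 61 animals

Round 1: Cedarfen=16 Dunmere=9 Fernhollow=9 Greywater=22 Ironridge=5 → close Greywater (overflow 9)
  22÷4 = 5 each, +1 to first 2
Round 2: Cedarfen=22 Dunmere=15 Fernhollow=14 Ironridge=10 → close Cedarfen (overflow 10)
  22÷3 = 7 each, +1 to first 1
Round 3: Dunmere=23 Fernhollow=21 Ironridge=17 → close Fernhollow (overflow 11)
  21÷2 = 10 each, +1 to first 1
Round 4: Dunmere=34 Ironridge=27 → close Dunmere (overflow 20)
  34÷1 = 34 each, +1 to first 0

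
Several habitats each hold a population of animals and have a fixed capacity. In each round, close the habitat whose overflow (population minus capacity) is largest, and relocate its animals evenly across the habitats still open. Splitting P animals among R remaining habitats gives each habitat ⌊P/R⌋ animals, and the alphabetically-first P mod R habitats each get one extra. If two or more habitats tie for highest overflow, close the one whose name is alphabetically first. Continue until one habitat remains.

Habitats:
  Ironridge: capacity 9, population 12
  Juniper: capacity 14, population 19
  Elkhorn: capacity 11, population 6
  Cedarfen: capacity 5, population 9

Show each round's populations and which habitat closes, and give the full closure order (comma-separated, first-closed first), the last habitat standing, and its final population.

Closure order: Juniper, Cedarfen, Ironridge
Last habitat: Elkhorn with 46 animals

Round 1: Cedarfen=9 Elkhorn=6 Ironridge=12 Juniper=19 → close Juniper (overflow 5)
  19÷3 = 6 each, +1 to first 1
Round 2: Cedarfen=16 Elkhorn=12 Ironridge=18 → close Cedarfen (overflow 11)
  16÷2 = 8 each, +1 to first 0
Round 3: Elkhorn=20 Ironridge=26 → close Ironridge (overflow 17)
  26÷1 = 26 each, +1 to first 0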